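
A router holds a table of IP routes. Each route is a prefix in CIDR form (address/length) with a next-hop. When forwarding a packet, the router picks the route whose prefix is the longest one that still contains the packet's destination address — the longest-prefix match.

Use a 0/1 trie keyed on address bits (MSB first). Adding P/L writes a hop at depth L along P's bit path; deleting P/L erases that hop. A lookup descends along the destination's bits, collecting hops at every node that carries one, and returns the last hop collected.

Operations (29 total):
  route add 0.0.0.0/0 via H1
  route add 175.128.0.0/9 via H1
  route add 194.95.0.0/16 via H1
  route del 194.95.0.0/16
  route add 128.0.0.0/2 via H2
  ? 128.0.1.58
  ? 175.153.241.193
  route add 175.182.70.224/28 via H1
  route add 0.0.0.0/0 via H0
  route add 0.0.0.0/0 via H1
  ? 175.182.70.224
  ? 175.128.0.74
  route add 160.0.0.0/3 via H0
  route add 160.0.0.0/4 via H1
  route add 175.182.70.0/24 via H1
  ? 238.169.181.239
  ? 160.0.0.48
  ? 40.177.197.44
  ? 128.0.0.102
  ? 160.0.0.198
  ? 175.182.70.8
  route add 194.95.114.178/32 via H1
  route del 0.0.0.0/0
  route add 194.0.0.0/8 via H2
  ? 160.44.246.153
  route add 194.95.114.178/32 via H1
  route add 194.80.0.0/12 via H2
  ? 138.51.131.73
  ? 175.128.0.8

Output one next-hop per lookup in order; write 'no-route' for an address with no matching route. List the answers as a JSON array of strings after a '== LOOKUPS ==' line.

Trace:
  add 0.0.0.0/0 -> H1 at depth 0
  add 175.128.0.0/9 -> H1 at depth 9
  add 194.95.0.0/16 -> H1 at depth 16
  del 194.95.0.0/16 (clear depth 16)
  add 128.0.0.0/2 -> H2 at depth 2
  Q 128.0.1.58: descend 10 ; hops seen [H1,H2] ; pick H2
  Q 175.153.241.193: descend 101011111 ; hops seen [H1,H2,H1] ; pick H1
  add 175.182.70.224/28 -> H1 at depth 28
  add 0.0.0.0/0 -> H0 at depth 0
  add 0.0.0.0/0 -> H1 at depth 0
  Q 175.182.70.224: descend 1010111110110110010001101110 ; hops seen [H1,H2,H1,H1] ; pick H1
  Q 175.128.0.74: descend 1010111110 ; hops seen [H1,H2,H1] ; pick H1
  add 160.0.0.0/3 -> H0 at depth 3
  add 160.0.0.0/4 -> H1 at depth 4
  add 175.182.70.0/24 -> H1 at depth 24
  Q 238.169.181.239: descend 11 ; hops seen [H1] ; pick H1
  Q 160.0.0.48: descend 1010 ; hops seen [H1,H2,H0,H1] ; pick H1
  Q 40.177.197.44: descend ε ; hops seen [H1] ; pick H1
  Q 128.0.0.102: descend 10 ; hops seen [H1,H2] ; pick H2
  Q 160.0.0.198: descend 1010 ; hops seen [H1,H2,H0,H1] ; pick H1
  Q 175.182.70.8: descend 101011111011011001000110 ; hops seen [H1,H2,H0,H1,H1,H1] ; pick H1
  add 194.95.114.178/32 -> H1 at depth 32
  del 0.0.0.0/0 (clear depth 0)
  add 194.0.0.0/8 -> H2 at depth 8
  Q 160.44.246.153: descend 1010 ; hops seen [H2,H0,H1] ; pick H1
  add 194.95.114.178/32 -> H1 at depth 32
  add 194.80.0.0/12 -> H2 at depth 12
  Q 138.51.131.73: descend 10 ; hops seen [H2] ; pick H2
  Q 175.128.0.8: descend 1010111110 ; hops seen [H2,H0,H1,H1] ; pick H1

== LOOKUPS ==
["H2","H1","H1","H1","H1","H1","H1","H2","H1","H1","H1","H2","H1"]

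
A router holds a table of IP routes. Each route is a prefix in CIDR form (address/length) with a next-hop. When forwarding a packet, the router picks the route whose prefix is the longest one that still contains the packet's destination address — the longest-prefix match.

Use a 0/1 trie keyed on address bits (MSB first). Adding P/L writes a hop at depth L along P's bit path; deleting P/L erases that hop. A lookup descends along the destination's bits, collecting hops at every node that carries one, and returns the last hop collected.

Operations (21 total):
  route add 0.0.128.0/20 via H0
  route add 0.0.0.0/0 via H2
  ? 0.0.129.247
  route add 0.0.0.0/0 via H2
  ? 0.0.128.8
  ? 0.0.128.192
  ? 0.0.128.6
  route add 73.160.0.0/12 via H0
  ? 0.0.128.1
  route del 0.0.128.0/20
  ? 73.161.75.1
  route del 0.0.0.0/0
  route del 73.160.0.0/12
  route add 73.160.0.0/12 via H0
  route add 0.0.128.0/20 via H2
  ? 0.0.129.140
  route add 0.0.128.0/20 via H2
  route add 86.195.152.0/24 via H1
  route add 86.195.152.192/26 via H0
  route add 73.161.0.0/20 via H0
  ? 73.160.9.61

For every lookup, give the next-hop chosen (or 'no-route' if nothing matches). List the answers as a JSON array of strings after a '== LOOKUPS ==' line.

Process each operation:
  + 0.0.128.0/20 (H0) depth=20
  + 0.0.0.0/0 (H2) depth=0
  lookup 0.0.129.247: bits 00000000000000001000 walk d0:H2→d1:-→d2:-→d3:-→d4:-→d5:-→d6:-→d7:-→d8:-→d9:-→d10:-→d11:-→d12:-→d13:-→d14:-→d15:-→d16:-→d17:-→d18:-→d19:-→d20:H0 -> H0
  + 0.0.0.0/0 (H2) depth=0
  lookup 0.0.128.8: bits 00000000000000001000 walk d0:H2→d1:-→d2:-→d3:-→d4:-→d5:-→d6:-→d7:-→d8:-→d9:-→d10:-→d11:-→d12:-→d13:-→d14:-→d15:-→d16:-→d17:-→d18:-→d19:-→d20:H0 -> H0
  lookup 0.0.128.192: bits 00000000000000001000 walk d0:H2→d1:-→d2:-→d3:-→d4:-→d5:-→d6:-→d7:-→d8:-→d9:-→d10:-→d11:-→d12:-→d13:-→d14:-→d15:-→d16:-→d17:-→d18:-→d19:-→d20:H0 -> H0
  lookup 0.0.128.6: bits 00000000000000001000 walk d0:H2→d1:-→d2:-→d3:-→d4:-→d5:-→d6:-→d7:-→d8:-→d9:-→d10:-→d11:-→d12:-→d13:-→d14:-→d15:-→d16:-→d17:-→d18:-→d19:-→d20:H0 -> H0
  + 73.160.0.0/12 (H0) depth=12
  lookup 0.0.128.1: bits 00000000000000001000 walk d0:H2→d1:-→d2:-→d3:-→d4:-→d5:-→d6:-→d7:-→d8:-→d9:-→d10:-→d11:-→d12:-→d13:-→d14:-→d15:-→d16:-→d17:-→d18:-→d19:-→d20:H0 -> H0
  del 0.0.128.0/20 (clear depth 20)
  lookup 73.161.75.1: bits 010010011010 walk d0:H2→d1:-→d2:-→d3:-→d4:-→d5:-→d6:-→d7:-→d8:-→d9:-→d10:-→d11:-→d12:H0 -> H0
  del 0.0.0.0/0 (clear depth 0)
  del 73.160.0.0/12 (clear depth 12)
  + 73.160.0.0/12 (H0) depth=12
  + 0.0.128.0/20 (H2) depth=20
  lookup 0.0.129.140: bits 00000000000000001000 walk d0:-→d1:-→d2:-→d3:-→d4:-→d5:-→d6:-→d7:-→d8:-→d9:-→d10:-→d11:-→d12:-→d13:-→d14:-→d15:-→d16:-→d17:-→d18:-→d19:-→d20:H2 -> H2
  + 0.0.128.0/20 (H2) depth=20
  + 86.195.152.0/24 (H1) depth=24
  + 86.195.152.192/26 (H0) depth=26
  + 73.161.0.0/20 (H0) depth=20
  lookup 73.160.9.61: bits 010010011010000 walk d0:-→d1:-→d2:-→d3:-→d4:-→d5:-→d6:-→d7:-→d8:-→d9:-→d10:-→d11:-→d12:H0→d13:-→d14:-→d15:- -> H0

== LOOKUPS ==
["H0","H0","H0","H0","H0","H0","H2","H0"]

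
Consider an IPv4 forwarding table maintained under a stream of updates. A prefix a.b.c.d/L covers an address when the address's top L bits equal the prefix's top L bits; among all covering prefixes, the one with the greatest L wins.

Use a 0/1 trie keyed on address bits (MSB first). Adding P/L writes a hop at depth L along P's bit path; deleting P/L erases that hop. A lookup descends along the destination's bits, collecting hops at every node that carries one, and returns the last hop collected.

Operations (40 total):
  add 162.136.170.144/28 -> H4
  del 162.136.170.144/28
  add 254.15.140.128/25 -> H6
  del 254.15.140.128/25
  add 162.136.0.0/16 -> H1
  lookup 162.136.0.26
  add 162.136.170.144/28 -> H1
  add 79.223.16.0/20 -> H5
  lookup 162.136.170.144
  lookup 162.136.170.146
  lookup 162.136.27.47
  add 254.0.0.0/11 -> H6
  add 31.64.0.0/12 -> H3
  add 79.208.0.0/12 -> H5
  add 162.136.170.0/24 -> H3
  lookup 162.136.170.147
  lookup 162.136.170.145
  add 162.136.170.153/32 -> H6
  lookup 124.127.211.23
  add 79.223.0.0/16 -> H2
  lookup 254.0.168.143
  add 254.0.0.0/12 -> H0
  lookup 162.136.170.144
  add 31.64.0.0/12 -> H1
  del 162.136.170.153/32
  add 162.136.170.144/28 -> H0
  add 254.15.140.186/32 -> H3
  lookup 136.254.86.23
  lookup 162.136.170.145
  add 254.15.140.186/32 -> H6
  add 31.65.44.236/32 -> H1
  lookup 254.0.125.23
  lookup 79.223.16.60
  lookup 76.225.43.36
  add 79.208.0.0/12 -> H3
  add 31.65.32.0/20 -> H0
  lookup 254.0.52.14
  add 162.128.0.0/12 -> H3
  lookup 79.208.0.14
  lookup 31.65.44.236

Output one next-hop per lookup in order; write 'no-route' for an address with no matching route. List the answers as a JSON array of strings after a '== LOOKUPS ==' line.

Trace:
  add 162.136.170.144/28 -> H4 at depth 28
  - 162.136.170.144/28 clear@28
  add 254.15.140.128/25 -> H6 at depth 25
  - 254.15.140.128/25 clear@25
  add 162.136.0.0/16 -> H1 at depth 16
  lookup 162.136.0.26: bits 1010001010001000 walk d0:-→d1:-→d2:-→d3:-→d4:-→d5:-→d6:-→d7:-→d8:-→d9:-→d10:-→d11:-→d12:-→d13:-→d14:-→d15:-→d16:H1 -> H1
  add 162.136.170.144/28 -> H1 at depth 28
  add 79.223.16.0/20 -> H5 at depth 20
  lookup 162.136.170.144: bits 1010001010001000101010101001 walk d0:-→d1:-→d2:-→d3:-→d4:-→d5:-→d6:-→d7:-→d8:-→d9:-→d10:-→d11:-→d12:-→d13:-→d14:-→d15:-→d16:H1→d17:-→d18:-→d19:-→d20:-→d21:-→d22:-→d23:-→d24:-→d25:-→d26:-→d27:-→d28:H1 -> H1
  lookup 162.136.170.146: bits 1010001010001000101010101001 walk d0:-→d1:-→d2:-→d3:-→d4:-→d5:-→d6:-→d7:-→d8:-→d9:-→d10:-→d11:-→d12:-→d13:-→d14:-→d15:-→d16:H1→d17:-→d18:-→d19:-→d20:-→d21:-→d22:-→d23:-→d24:-→d25:-→d26:-→d27:-→d28:H1 -> H1
  lookup 162.136.27.47: bits 1010001010001000 walk d0:-→d1:-→d2:-→d3:-→d4:-→d5:-→d6:-→d7:-→d8:-→d9:-→d10:-→d11:-→d12:-→d13:-→d14:-→d15:-→d16:H1 -> H1
  add 254.0.0.0/11 -> H6 at depth 11
  add 31.64.0.0/12 -> H3 at depth 12
  add 79.208.0.0/12 -> H5 at depth 12
  add 162.136.170.0/24 -> H3 at depth 24
  lookup 162.136.170.147: bits 1010001010001000101010101001 walk d0:-→d1:-→d2:-→d3:-→d4:-→d5:-→d6:-→d7:-→d8:-→d9:-→d10:-→d11:-→d12:-→d13:-→d14:-→d15:-→d16:H1→d17:-→d18:-→d19:-→d20:-→d21:-→d22:-→d23:-→d24:H3→d25:-→d26:-→d27:-→d28:H1 -> H1
  lookup 162.136.170.145: bits 1010001010001000101010101001 walk d0:-→d1:-→d2:-→d3:-→d4:-→d5:-→d6:-→d7:-→d8:-→d9:-→d10:-→d11:-→d12:-→d13:-→d14:-→d15:-→d16:H1→d17:-→d18:-→d19:-→d20:-→d21:-→d22:-→d23:-→d24:H3→d25:-→d26:-→d27:-→d28:H1 -> H1
  add 162.136.170.153/32 -> H6 at depth 32
  lookup 124.127.211.23: bits 01 walk d0:-→d1:-→d2:- -> no-route
  add 79.223.0.0/16 -> H2 at depth 16
  lookup 254.0.168.143: bits 111111100000 walk d0:-→d1:-→d2:-→d3:-→d4:-→d5:-→d6:-→d7:-→d8:-→d9:-→d10:-→d11:H6→d12:- -> H6
  add 254.0.0.0/12 -> H0 at depth 12
  lookup 162.136.170.144: bits 1010001010001000101010101001 walk d0:-→d1:-→d2:-→d3:-→d4:-→d5:-→d6:-→d7:-→d8:-→d9:-→d10:-→d11:-→d12:-→d13:-→d14:-→d15:-→d16:H1→d17:-→d18:-→d19:-→d20:-→d21:-→d22:-→d23:-→d24:H3→d25:-→d26:-→d27:-→d28:H1 -> H1
  add 31.64.0.0/12 -> H1 at depth 12
  - 162.136.170.153/32 clear@32
  add 162.136.170.144/28 -> H0 at depth 28
  add 254.15.140.186/32 -> H3 at depth 32
  lookup 136.254.86.23: bits 10 walk d0:-→d1:-→d2:- -> no-route
  lookup 162.136.170.145: bits 1010001010001000101010101001 walk d0:-→d1:-→d2:-→d3:-→d4:-→d5:-→d6:-→d7:-→d8:-→d9:-→d10:-→d11:-→d12:-→d13:-→d14:-→d15:-→d16:H1→d17:-→d18:-→d19:-→d20:-→d21:-→d22:-→d23:-→d24:H3→d25:-→d26:-→d27:-→d28:H0 -> H0
  add 254.15.140.186/32 -> H6 at depth 32
  add 31.65.44.236/32 -> H1 at depth 32
  lookup 254.0.125.23: bits 111111100000 walk d0:-→d1:-→d2:-→d3:-→d4:-→d5:-→d6:-→d7:-→d8:-→d9:-→d10:-→d11:H6→d12:H0 -> H0
  lookup 79.223.16.60: bits 01001111110111110001 walk d0:-→d1:-→d2:-→d3:-→d4:-→d5:-→d6:-→d7:-→d8:-→d9:-→d10:-→d11:-→d12:H5→d13:-→d14:-→d15:-→d16:H2→d17:-→d18:-→d19:-→d20:H5 -> H5
  lookup 76.225.43.36: bits 010011 walk d0:-→d1:-→d2:-→d3:-→d4:-→d5:-→d6:- -> no-route
  add 79.208.0.0/12 -> H3 at depth 12
  add 31.65.32.0/20 -> H0 at depth 20
  lookup 254.0.52.14: bits 111111100000 walk d0:-→d1:-→d2:-→d3:-→d4:-→d5:-→d6:-→d7:-→d8:-→d9:-→d10:-→d11:H6→d12:H0 -> H0
  add 162.128.0.0/12 -> H3 at depth 12
  lookup 79.208.0.14: bits 010011111101 walk d0:-→d1:-→d2:-→d3:-→d4:-→d5:-→d6:-→d7:-→d8:-→d9:-→d10:-→d11:-→d12:H3 -> H3
  lookup 31.65.44.236: bits 00011111010000010010110011101100 walk d0:-→d1:-→d2:-→d3:-→d4:-→d5:-→d6:-→d7:-→d8:-→d9:-→d10:-→d11:-→d12:H1→d13:-→d14:-→d15:-→d16:-→d17:-→d18:-→d19:-→d20:H0→d21:-→d22:-→d23:-→d24:-→d25:-→d26:-→d27:-→d28:-→d29:-→d30:-→d31:-→d32:H1 -> H1

== LOOKUPS ==
["H1","H1","H1","H1","H1","H1","no-route","H6","H1","no-route","H0","H0","H5","no-route","H0","H3","H1"]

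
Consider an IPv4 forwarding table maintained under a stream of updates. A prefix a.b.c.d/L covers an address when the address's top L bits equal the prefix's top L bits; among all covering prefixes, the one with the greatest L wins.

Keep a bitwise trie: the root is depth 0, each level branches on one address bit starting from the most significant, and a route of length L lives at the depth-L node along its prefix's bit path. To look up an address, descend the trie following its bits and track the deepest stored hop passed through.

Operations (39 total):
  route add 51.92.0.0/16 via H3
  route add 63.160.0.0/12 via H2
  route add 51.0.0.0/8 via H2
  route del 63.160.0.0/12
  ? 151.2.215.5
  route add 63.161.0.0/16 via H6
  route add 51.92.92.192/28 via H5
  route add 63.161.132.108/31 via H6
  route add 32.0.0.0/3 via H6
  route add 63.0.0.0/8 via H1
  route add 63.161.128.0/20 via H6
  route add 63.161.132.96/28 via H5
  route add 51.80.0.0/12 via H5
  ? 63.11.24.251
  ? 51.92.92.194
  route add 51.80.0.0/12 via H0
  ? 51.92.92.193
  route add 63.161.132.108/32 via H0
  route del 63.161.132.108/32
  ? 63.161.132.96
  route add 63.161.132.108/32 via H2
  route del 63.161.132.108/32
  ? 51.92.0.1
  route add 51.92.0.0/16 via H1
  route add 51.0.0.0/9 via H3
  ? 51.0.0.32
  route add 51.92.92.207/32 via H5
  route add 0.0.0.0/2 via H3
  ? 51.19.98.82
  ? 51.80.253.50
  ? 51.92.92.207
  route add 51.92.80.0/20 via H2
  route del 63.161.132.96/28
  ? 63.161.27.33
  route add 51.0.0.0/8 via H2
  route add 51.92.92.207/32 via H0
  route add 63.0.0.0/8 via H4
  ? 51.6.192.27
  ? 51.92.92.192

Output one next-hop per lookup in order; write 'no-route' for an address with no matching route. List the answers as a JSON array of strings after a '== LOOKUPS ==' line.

Process each operation:
  add 51.92.0.0/16 -> H3 at depth 16
  add 63.160.0.0/12 -> H2 at depth 12
  add 51.0.0.0/8 -> H2 at depth 8
  del 63.160.0.0/12 (clear depth 12)
  ? 151.2.215.5  path d0:-  best=no-route
  add 63.161.0.0/16 -> H6 at depth 16
  add 51.92.92.192/28 -> H5 at depth 28
  add 63.161.132.108/31 -> H6 at depth 31
  add 32.0.0.0/3 -> H6 at depth 3
  add 63.0.0.0/8 -> H1 at depth 8
  add 63.161.128.0/20 -> H6 at depth 20
  add 63.161.132.96/28 -> H5 at depth 28
  add 51.80.0.0/12 -> H5 at depth 12
  ? 63.11.24.251  path d0:-→d1:-→d2:-→d3:H6→d4:-→d5:-→d6:-→d7:-→d8:H1  best=H1
  ? 51.92.92.194  path d0:-→d1:-→d2:-→d3:H6→d4:-→d5:-→d6:-→d7:-→d8:H2→d9:-→d10:-→d11:-→d12:H5→d13:-→d14:-→d15:-→d16:H3→d17:-→d18:-→d19:-→d20:-→d21:-→d22:-→d23:-→d24:-→d25:-→d26:-→d27:-→d28:H5  best=H5
  add 51.80.0.0/12 -> H0 at depth 12
  ? 51.92.92.193  path d0:-→d1:-→d2:-→d3:H6→d4:-→d5:-→d6:-→d7:-→d8:H2→d9:-→d10:-→d11:-→d12:H0→d13:-→d14:-→d15:-→d16:H3→d17:-→d18:-→d19:-→d20:-→d21:-→d22:-→d23:-→d24:-→d25:-→d26:-→d27:-→d28:H5  best=H5
  add 63.161.132.108/32 -> H0 at depth 32
  del 63.161.132.108/32 (clear depth 32)
  ? 63.161.132.96  path d0:-→d1:-→d2:-→d3:H6→d4:-→d5:-→d6:-→d7:-→d8:H1→d9:-→d10:-→d11:-→d12:-→d13:-→d14:-→d15:-→d16:H6→d17:-→d18:-→d19:-→d20:H6→d21:-→d22:-→d23:-→d24:-→d25:-→d26:-→d27:-→d28:H5  best=H5
  add 63.161.132.108/32 -> H2 at depth 32
  del 63.161.132.108/32 (clear depth 32)
  ? 51.92.0.1  path d0:-→d1:-→d2:-→d3:H6→d4:-→d5:-→d6:-→d7:-→d8:H2→d9:-→d10:-→d11:-→d12:H0→d13:-→d14:-→d15:-→d16:H3→d17:-  best=H3
  add 51.92.0.0/16 -> H1 at depth 16
  add 51.0.0.0/9 -> H3 at depth 9
  ? 51.0.0.32  path d0:-→d1:-→d2:-→d3:H6→d4:-→d5:-→d6:-→d7:-→d8:H2→d9:H3  best=H3
  add 51.92.92.207/32 -> H5 at depth 32
  add 0.0.0.0/2 -> H3 at depth 2
  ? 51.19.98.82  path d0:-→d1:-→d2:H3→d3:H6→d4:-→d5:-→d6:-→d7:-→d8:H2→d9:H3  best=H3
  ? 51.80.253.50  path d0:-→d1:-→d2:H3→d3:H6→d4:-→d5:-→d6:-→d7:-→d8:H2→d9:H3→d10:-→d11:-→d12:H0  best=H0
  ? 51.92.92.207  path d0:-→d1:-→d2:H3→d3:H6→d4:-→d5:-→d6:-→d7:-→d8:H2→d9:H3→d10:-→d11:-→d12:H0→d13:-→d14:-→d15:-→d16:H1→d17:-→d18:-→d19:-→d20:-→d21:-→d22:-→d23:-→d24:-→d25:-→d26:-→d27:-→d28:H5→d29:-→d30:-→d31:-→d32:H5  best=H5
  add 51.92.80.0/20 -> H2 at depth 20
  del 63.161.132.96/28 (clear depth 28)
  ? 63.161.27.33  path d0:-→d1:-→d2:H3→d3:H6→d4:-→d5:-→d6:-→d7:-→d8:H1→d9:-→d10:-→d11:-→d12:-→d13:-→d14:-→d15:-→d16:H6  best=H6
  add 51.0.0.0/8 -> H2 at depth 8
  add 51.92.92.207/32 -> H0 at depth 32
  add 63.0.0.0/8 -> H4 at depth 8
  ? 51.6.192.27  path d0:-→d1:-→d2:H3→d3:H6→d4:-→d5:-→d6:-→d7:-→d8:H2→d9:H3  best=H3
  ? 51.92.92.192  path d0:-→d1:-→d2:H3→d3:H6→d4:-→d5:-→d6:-→d7:-→d8:H2→d9:H3→d10:-→d11:-→d12:H0→d13:-→d14:-→d15:-→d16:H1→d17:-→d18:-→d19:-→d20:H2→d21:-→d22:-→d23:-→d24:-→d25:-→d26:-→d27:-→d28:H5  best=H5

== LOOKUPS ==
["no-route","H1","H5","H5","H5","H3","H3","H3","H0","H5","H6","H3","H5"]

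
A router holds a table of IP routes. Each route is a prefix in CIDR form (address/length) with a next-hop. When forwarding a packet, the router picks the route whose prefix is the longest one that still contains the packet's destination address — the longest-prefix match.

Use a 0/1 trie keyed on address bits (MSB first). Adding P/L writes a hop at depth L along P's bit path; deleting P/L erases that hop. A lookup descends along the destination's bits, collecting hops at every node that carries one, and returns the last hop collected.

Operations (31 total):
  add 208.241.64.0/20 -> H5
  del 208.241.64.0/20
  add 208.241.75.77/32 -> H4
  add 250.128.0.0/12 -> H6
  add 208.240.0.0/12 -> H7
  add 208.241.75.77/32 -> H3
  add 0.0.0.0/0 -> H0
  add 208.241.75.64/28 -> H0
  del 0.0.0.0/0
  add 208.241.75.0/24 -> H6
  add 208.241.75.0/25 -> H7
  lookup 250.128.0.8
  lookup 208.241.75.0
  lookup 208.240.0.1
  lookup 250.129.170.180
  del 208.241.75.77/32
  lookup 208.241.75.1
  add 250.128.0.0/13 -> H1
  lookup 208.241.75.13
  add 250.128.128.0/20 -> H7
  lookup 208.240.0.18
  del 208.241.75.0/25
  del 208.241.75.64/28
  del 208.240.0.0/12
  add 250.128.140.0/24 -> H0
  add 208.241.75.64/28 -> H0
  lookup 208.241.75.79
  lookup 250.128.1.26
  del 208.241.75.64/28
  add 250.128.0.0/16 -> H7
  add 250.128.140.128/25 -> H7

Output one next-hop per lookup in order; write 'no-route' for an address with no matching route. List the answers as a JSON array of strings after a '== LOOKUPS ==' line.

Process each operation:
  add 208.241.64.0/20 -> H5 at depth 20
  - 208.241.64.0/20 clear@20
  add 208.241.75.77/32 -> H4 at depth 32
  add 250.128.0.0/12 -> H6 at depth 12
  add 208.240.0.0/12 -> H7 at depth 12
  add 208.241.75.77/32 -> H3 at depth 32
  add 0.0.0.0/0 -> H0 at depth 0
  add 208.241.75.64/28 -> H0 at depth 28
  - 0.0.0.0/0 clear@0
  add 208.241.75.0/24 -> H6 at depth 24
  add 208.241.75.0/25 -> H7 at depth 25
  lookup 250.128.0.8: bits 111110101000 walk d0:-→d1:-→d2:-→d3:-→d4:-→d5:-→d6:-→d7:-→d8:-→d9:-→d10:-→d11:-→d12:H6 -> H6
  lookup 208.241.75.0: bits 1101000011110001010010110 walk d0:-→d1:-→d2:-→d3:-→d4:-→d5:-→d6:-→d7:-→d8:-→d9:-→d10:-→d11:-→d12:H7→d13:-→d14:-→d15:-→d16:-→d17:-→d18:-→d19:-→d20:-→d21:-→d22:-→d23:-→d24:H6→d25:H7 -> H7
  lookup 208.240.0.1: bits 110100001111000 walk d0:-→d1:-→d2:-→d3:-→d4:-→d5:-→d6:-→d7:-→d8:-→d9:-→d10:-→d11:-→d12:H7→d13:-→d14:-→d15:- -> H7
  lookup 250.129.170.180: bits 111110101000 walk d0:-→d1:-→d2:-→d3:-→d4:-→d5:-→d6:-→d7:-→d8:-→d9:-→d10:-→d11:-→d12:H6 -> H6
  - 208.241.75.77/32 clear@32
  lookup 208.241.75.1: bits 1101000011110001010010110 walk d0:-→d1:-→d2:-→d3:-→d4:-→d5:-→d6:-→d7:-→d8:-→d9:-→d10:-→d11:-→d12:H7→d13:-→d14:-→d15:-→d16:-→d17:-→d18:-→d19:-→d20:-→d21:-→d22:-→d23:-→d24:H6→d25:H7 -> H7
  add 250.128.0.0/13 -> H1 at depth 13
  lookup 208.241.75.13: bits 1101000011110001010010110 walk d0:-→d1:-→d2:-→d3:-→d4:-→d5:-→d6:-→d7:-→d8:-→d9:-→d10:-→d11:-→d12:H7→d13:-→d14:-→d15:-→d16:-→d17:-→d18:-→d19:-→d20:-→d21:-→d22:-→d23:-→d24:H6→d25:H7 -> H7
  add 250.128.128.0/20 -> H7 at depth 20
  lookup 208.240.0.18: bits 110100001111000 walk d0:-→d1:-→d2:-→d3:-→d4:-→d5:-→d6:-→d7:-→d8:-→d9:-→d10:-→d11:-→d12:H7→d13:-→d14:-→d15:- -> H7
  - 208.241.75.0/25 clear@25
  - 208.241.75.64/28 clear@28
  - 208.240.0.0/12 clear@12
  add 250.128.140.0/24 -> H0 at depth 24
  add 208.241.75.64/28 -> H0 at depth 28
  lookup 208.241.75.79: bits 110100001111000101001011010011 walk d0:-→d1:-→d2:-→d3:-→d4:-→d5:-→d6:-→d7:-→d8:-→d9:-→d10:-→d11:-→d12:-→d13:-→d14:-→d15:-→d16:-→d17:-→d18:-→d19:-→d20:-→d21:-→d22:-→d23:-→d24:H6→d25:-→d26:-→d27:-→d28:H0→d29:-→d30:- -> H0
  lookup 250.128.1.26: bits 1111101010000000 walk d0:-→d1:-→d2:-→d3:-→d4:-→d5:-→d6:-→d7:-→d8:-→d9:-→d10:-→d11:-→d12:H6→d13:H1→d14:-→d15:-→d16:- -> H1
  - 208.241.75.64/28 clear@28
  add 250.128.0.0/16 -> H7 at depth 16
  add 250.128.140.128/25 -> H7 at depth 25

== LOOKUPS ==
["H6","H7","H7","H6","H7","H7","H7","H0","H1"]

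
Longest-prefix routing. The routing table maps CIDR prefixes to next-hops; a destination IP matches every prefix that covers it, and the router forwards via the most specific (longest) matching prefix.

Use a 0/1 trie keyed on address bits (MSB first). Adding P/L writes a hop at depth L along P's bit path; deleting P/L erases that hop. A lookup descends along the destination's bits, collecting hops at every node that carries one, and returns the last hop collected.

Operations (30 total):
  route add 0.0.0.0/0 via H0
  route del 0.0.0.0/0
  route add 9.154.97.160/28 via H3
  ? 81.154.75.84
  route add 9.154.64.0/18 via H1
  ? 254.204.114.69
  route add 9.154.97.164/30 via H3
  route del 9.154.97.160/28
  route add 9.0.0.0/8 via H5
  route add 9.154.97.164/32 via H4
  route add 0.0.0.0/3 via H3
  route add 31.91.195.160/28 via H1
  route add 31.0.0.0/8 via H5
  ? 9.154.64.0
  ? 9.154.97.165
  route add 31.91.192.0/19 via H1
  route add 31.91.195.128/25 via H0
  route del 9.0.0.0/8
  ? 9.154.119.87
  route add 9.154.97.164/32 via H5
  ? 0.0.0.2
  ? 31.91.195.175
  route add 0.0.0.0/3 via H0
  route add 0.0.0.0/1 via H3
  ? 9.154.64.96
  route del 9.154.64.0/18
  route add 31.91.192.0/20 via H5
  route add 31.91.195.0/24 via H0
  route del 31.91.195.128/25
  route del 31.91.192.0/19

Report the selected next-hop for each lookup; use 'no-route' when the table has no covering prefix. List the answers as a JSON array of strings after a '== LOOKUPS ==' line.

Trace:
  + 0.0.0.0/0 (H0) depth=0
  del 0.0.0.0/0 (clear depth 0)
  + 9.154.97.160/28 (H3) depth=28
  Q 81.154.75.84: descend 0 ; hops seen [∅] ; pick no-route
  + 9.154.64.0/18 (H1) depth=18
  Q 254.204.114.69: descend ε ; hops seen [∅] ; pick no-route
  + 9.154.97.164/30 (H3) depth=30
  del 9.154.97.160/28 (clear depth 28)
  + 9.0.0.0/8 (H5) depth=8
  + 9.154.97.164/32 (H4) depth=32
  + 0.0.0.0/3 (H3) depth=3
  + 31.91.195.160/28 (H1) depth=28
  + 31.0.0.0/8 (H5) depth=8
  Q 9.154.64.0: descend 000010011001101001 ; hops seen [H3,H5,H1] ; pick H1
  Q 9.154.97.165: descend 0000100110011010011000011010010 ; hops seen [H3,H5,H1,H3] ; pick H3
  + 31.91.192.0/19 (H1) depth=19
  + 31.91.195.128/25 (H0) depth=25
  del 9.0.0.0/8 (clear depth 8)
  Q 9.154.119.87: descend 0000100110011010011 ; hops seen [H3,H1] ; pick H1
  + 9.154.97.164/32 (H5) depth=32
  Q 0.0.0.2: descend 0000 ; hops seen [H3] ; pick H3
  Q 31.91.195.175: descend 0001111101011011110000111010 ; hops seen [H3,H5,H1,H0,H1] ; pick H1
  + 0.0.0.0/3 (H0) depth=3
  + 0.0.0.0/1 (H3) depth=1
  Q 9.154.64.96: descend 000010011001101001 ; hops seen [H3,H0,H1] ; pick H1
  del 9.154.64.0/18 (clear depth 18)
  + 31.91.192.0/20 (H5) depth=20
  + 31.91.195.0/24 (H0) depth=24
  del 31.91.195.128/25 (clear depth 25)
  del 31.91.192.0/19 (clear depth 19)

== LOOKUPS ==
["no-route","no-route","H1","H3","H1","H3","H1","H1"]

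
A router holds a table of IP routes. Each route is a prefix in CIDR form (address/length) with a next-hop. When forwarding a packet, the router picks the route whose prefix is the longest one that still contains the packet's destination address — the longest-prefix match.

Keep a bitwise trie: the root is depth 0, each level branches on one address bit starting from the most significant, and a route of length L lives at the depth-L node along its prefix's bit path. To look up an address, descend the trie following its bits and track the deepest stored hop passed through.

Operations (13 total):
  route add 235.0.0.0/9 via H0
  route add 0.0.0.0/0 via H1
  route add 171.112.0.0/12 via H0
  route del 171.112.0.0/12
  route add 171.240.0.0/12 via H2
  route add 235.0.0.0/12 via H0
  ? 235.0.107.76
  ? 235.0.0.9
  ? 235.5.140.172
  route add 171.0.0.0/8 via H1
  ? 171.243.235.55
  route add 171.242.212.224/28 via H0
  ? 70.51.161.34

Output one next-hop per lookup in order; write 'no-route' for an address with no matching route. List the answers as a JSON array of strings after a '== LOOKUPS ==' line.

Apply in order:
  + 235.0.0.0/9 (H0) depth=9
  + 0.0.0.0/0 (H1) depth=0
  + 171.112.0.0/12 (H0) depth=12
  - 171.112.0.0/12 clear@12
  + 171.240.0.0/12 (H2) depth=12
  + 235.0.0.0/12 (H0) depth=12
  ? 235.0.107.76  path d0:H1→d1:-→d2:-→d3:-→d4:-→d5:-→d6:-→d7:-→d8:-→d9:H0→d10:-→d11:-→d12:H0  best=H0
  ? 235.0.0.9  path d0:H1→d1:-→d2:-→d3:-→d4:-→d5:-→d6:-→d7:-→d8:-→d9:H0→d10:-→d11:-→d12:H0  best=H0
  ? 235.5.140.172  path d0:H1→d1:-→d2:-→d3:-→d4:-→d5:-→d6:-→d7:-→d8:-→d9:H0→d10:-→d11:-→d12:H0  best=H0
  + 171.0.0.0/8 (H1) depth=8
  ? 171.243.235.55  path d0:H1→d1:-→d2:-→d3:-→d4:-→d5:-→d6:-→d7:-→d8:H1→d9:-→d10:-→d11:-→d12:H2  best=H2
  + 171.242.212.224/28 (H0) depth=28
  ? 70.51.161.34  path d0:H1  best=H1

== LOOKUPS ==
["H0","H0","H0","H2","H1"]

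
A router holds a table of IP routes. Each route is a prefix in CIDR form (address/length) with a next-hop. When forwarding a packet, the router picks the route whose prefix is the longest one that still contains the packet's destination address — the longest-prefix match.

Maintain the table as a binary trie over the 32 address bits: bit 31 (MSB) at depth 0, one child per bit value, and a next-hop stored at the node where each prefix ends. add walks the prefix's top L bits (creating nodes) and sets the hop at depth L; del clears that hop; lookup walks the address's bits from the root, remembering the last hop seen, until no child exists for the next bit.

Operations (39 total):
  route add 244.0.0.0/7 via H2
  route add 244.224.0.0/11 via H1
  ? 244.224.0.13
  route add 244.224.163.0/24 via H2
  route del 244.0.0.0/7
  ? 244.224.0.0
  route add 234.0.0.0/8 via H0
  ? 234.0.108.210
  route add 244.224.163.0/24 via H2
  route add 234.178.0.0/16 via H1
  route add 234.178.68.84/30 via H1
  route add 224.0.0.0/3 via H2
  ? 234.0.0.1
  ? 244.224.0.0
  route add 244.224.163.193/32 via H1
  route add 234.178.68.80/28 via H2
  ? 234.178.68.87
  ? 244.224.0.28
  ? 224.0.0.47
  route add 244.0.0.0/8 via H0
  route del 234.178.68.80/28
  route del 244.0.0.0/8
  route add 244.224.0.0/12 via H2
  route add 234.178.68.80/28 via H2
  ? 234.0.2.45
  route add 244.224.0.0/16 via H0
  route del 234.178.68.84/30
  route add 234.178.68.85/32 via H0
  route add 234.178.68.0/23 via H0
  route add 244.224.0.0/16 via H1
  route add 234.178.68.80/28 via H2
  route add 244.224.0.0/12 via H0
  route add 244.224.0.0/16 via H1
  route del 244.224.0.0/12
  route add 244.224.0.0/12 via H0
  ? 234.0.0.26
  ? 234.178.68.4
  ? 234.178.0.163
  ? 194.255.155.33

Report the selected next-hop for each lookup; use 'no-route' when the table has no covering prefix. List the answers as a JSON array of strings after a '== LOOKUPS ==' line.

Process each operation:
  + 244.0.0.0/7 (H2) depth=7
  + 244.224.0.0/11 (H1) depth=11
  Q 244.224.0.13: descend 11110100111 ; hops seen [H2,H1] ; pick H1
  + 244.224.163.0/24 (H2) depth=24
  del 244.0.0.0/7 (clear depth 7)
  Q 244.224.0.0: descend 1111010011100000 ; hops seen [H1] ; pick H1
  + 234.0.0.0/8 (H0) depth=8
  Q 234.0.108.210: descend 11101010 ; hops seen [H0] ; pick H0
  + 244.224.163.0/24 (H2) depth=24
  + 234.178.0.0/16 (H1) depth=16
  + 234.178.68.84/30 (H1) depth=30
  + 224.0.0.0/3 (H2) depth=3
  Q 234.0.0.1: descend 11101010 ; hops seen [H2,H0] ; pick H0
  Q 244.224.0.0: descend 1111010011100000 ; hops seen [H2,H1] ; pick H1
  + 244.224.163.193/32 (H1) depth=32
  + 234.178.68.80/28 (H2) depth=28
  Q 234.178.68.87: descend 111010101011001001000100010101 ; hops seen [H2,H0,H1,H2,H1] ; pick H1
  Q 244.224.0.28: descend 1111010011100000 ; hops seen [H2,H1] ; pick H1
  Q 224.0.0.47: descend 1110 ; hops seen [H2] ; pick H2
  + 244.0.0.0/8 (H0) depth=8
  del 234.178.68.80/28 (clear depth 28)
  del 244.0.0.0/8 (clear depth 8)
  + 244.224.0.0/12 (H2) depth=12
  + 234.178.68.80/28 (H2) depth=28
  Q 234.0.2.45: descend 11101010 ; hops seen [H2,H0] ; pick H0
  + 244.224.0.0/16 (H0) depth=16
  del 234.178.68.84/30 (clear depth 30)
  + 234.178.68.85/32 (H0) depth=32
  + 234.178.68.0/23 (H0) depth=23
  + 244.224.0.0/16 (H1) depth=16
  + 234.178.68.80/28 (H2) depth=28
  + 244.224.0.0/12 (H0) depth=12
  + 244.224.0.0/16 (H1) depth=16
  del 244.224.0.0/12 (clear depth 12)
  + 244.224.0.0/12 (H0) depth=12
  Q 234.0.0.26: descend 11101010 ; hops seen [H2,H0] ; pick H0
  Q 234.178.68.4: descend 1110101010110010010001000 ; hops seen [H2,H0,H1,H0] ; pick H0
  Q 234.178.0.163: descend 11101010101100100 ; hops seen [H2,H0,H1] ; pick H1
  Q 194.255.155.33: descend 11 ; hops seen [∅] ; pick no-route

== LOOKUPS ==
["H1","H1","H0","H0","H1","H1","H1","H2","H0","H0","H0","H1","no-route"]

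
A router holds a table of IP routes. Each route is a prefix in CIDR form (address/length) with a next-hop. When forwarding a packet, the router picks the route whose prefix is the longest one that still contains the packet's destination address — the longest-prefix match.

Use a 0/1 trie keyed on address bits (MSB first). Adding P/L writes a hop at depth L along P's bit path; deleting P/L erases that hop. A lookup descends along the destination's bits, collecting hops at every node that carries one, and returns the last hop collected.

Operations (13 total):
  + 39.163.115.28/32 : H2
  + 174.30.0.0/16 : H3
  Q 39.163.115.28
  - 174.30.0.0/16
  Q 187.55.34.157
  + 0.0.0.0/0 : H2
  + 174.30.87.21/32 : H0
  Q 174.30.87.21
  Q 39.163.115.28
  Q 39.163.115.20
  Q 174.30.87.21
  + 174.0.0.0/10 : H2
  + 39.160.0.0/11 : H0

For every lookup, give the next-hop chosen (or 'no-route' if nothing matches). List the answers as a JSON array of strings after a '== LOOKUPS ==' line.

Process each operation:
  + 39.163.115.28/32 (H2) depth=32
  + 174.30.0.0/16 (H3) depth=16
  lookup 39.163.115.28: bits 00100111101000110111001100011100 walk d0:-→d1:-→d2:-→d3:-→d4:-→d5:-→d6:-→d7:-→d8:-→d9:-→d10:-→d11:-→d12:-→d13:-→d14:-→d15:-→d16:-→d17:-→d18:-→d19:-→d20:-→d21:-→d22:-→d23:-→d24:-→d25:-→d26:-→d27:-→d28:-→d29:-→d30:-→d31:-→d32:H2 -> H2
  del 174.30.0.0/16 (clear depth 16)
  lookup 187.55.34.157: bits 101 walk d0:-→d1:-→d2:-→d3:- -> no-route
  + 0.0.0.0/0 (H2) depth=0
  + 174.30.87.21/32 (H0) depth=32
  lookup 174.30.87.21: bits 10101110000111100101011100010101 walk d0:H2→d1:-→d2:-→d3:-→d4:-→d5:-→d6:-→d7:-→d8:-→d9:-→d10:-→d11:-→d12:-→d13:-→d14:-→d15:-→d16:-→d17:-→d18:-→d19:-→d20:-→d21:-→d22:-→d23:-→d24:-→d25:-→d26:-→d27:-→d28:-→d29:-→d30:-→d31:-→d32:H0 -> H0
  lookup 39.163.115.28: bits 00100111101000110111001100011100 walk d0:H2→d1:-→d2:-→d3:-→d4:-→d5:-→d6:-→d7:-→d8:-→d9:-→d10:-→d11:-→d12:-→d13:-→d14:-→d15:-→d16:-→d17:-→d18:-→d19:-→d20:-→d21:-→d22:-→d23:-→d24:-→d25:-→d26:-→d27:-→d28:-→d29:-→d30:-→d31:-→d32:H2 -> H2
  lookup 39.163.115.20: bits 0010011110100011011100110001 walk d0:H2→d1:-→d2:-→d3:-→d4:-→d5:-→d6:-→d7:-→d8:-→d9:-→d10:-→d11:-→d12:-→d13:-→d14:-→d15:-→d16:-→d17:-→d18:-→d19:-→d20:-→d21:-→d22:-→d23:-→d24:-→d25:-→d26:-→d27:-→d28:- -> H2
  lookup 174.30.87.21: bits 10101110000111100101011100010101 walk d0:H2→d1:-→d2:-→d3:-→d4:-→d5:-→d6:-→d7:-→d8:-→d9:-→d10:-→d11:-→d12:-→d13:-→d14:-→d15:-→d16:-→d17:-→d18:-→d19:-→d20:-→d21:-→d22:-→d23:-→d24:-→d25:-→d26:-→d27:-→d28:-→d29:-→d30:-→d31:-→d32:H0 -> H0
  + 174.0.0.0/10 (H2) depth=10
  + 39.160.0.0/11 (H0) depth=11

== LOOKUPS ==
["H2","no-route","H0","H2","H2","H0"]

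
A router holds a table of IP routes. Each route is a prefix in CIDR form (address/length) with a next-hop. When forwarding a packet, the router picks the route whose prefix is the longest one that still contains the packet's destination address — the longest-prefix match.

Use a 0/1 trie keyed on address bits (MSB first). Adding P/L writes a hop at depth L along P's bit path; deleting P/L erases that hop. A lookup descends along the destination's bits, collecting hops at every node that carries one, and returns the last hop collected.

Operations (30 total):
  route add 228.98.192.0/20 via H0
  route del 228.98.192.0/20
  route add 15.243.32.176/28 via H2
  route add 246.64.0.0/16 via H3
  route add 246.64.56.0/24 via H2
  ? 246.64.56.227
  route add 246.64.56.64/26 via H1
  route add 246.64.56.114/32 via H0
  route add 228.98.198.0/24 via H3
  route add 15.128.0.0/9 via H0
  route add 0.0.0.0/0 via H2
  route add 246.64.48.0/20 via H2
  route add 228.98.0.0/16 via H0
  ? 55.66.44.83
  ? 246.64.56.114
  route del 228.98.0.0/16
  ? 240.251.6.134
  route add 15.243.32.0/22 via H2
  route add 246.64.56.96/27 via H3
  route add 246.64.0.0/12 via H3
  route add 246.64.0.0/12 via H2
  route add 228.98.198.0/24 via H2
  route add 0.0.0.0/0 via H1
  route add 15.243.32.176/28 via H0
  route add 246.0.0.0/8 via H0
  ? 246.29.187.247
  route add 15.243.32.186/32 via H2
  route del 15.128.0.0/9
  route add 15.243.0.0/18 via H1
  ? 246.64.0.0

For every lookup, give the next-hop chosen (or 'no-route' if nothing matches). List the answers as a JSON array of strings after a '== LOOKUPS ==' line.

Process each operation:
  add 228.98.192.0/20 -> H0 at depth 20
  - 228.98.192.0/20 clear@20
  add 15.243.32.176/28 -> H2 at depth 28
  add 246.64.0.0/16 -> H3 at depth 16
  add 246.64.56.0/24 -> H2 at depth 24
  Q 246.64.56.227: descend 111101100100000000111000 ; hops seen [H3,H2] ; pick H2
  add 246.64.56.64/26 -> H1 at depth 26
  add 246.64.56.114/32 -> H0 at depth 32
  add 228.98.198.0/24 -> H3 at depth 24
  add 15.128.0.0/9 -> H0 at depth 9
  add 0.0.0.0/0 -> H2 at depth 0
  add 246.64.48.0/20 -> H2 at depth 20
  add 228.98.0.0/16 -> H0 at depth 16
  Q 55.66.44.83: descend 00 ; hops seen [H2] ; pick H2
  Q 246.64.56.114: descend 11110110010000000011100001110010 ; hops seen [H2,H3,H2,H2,H1,H0] ; pick H0
  - 228.98.0.0/16 clear@16
  Q 240.251.6.134: descend 11110 ; hops seen [H2] ; pick H2
  add 15.243.32.0/22 -> H2 at depth 22
  add 246.64.56.96/27 -> H3 at depth 27
  add 246.64.0.0/12 -> H3 at depth 12
  add 246.64.0.0/12 -> H2 at depth 12
  add 228.98.198.0/24 -> H2 at depth 24
  add 0.0.0.0/0 -> H1 at depth 0
  add 15.243.32.176/28 -> H0 at depth 28
  add 246.0.0.0/8 -> H0 at depth 8
  Q 246.29.187.247: descend 111101100 ; hops seen [H1,H0] ; pick H0
  add 15.243.32.186/32 -> H2 at depth 32
  - 15.128.0.0/9 clear@9
  add 15.243.0.0/18 -> H1 at depth 18
  Q 246.64.0.0: descend 111101100100000000 ; hops seen [H1,H0,H2,H3] ; pick H3

== LOOKUPS ==
["H2","H2","H0","H2","H0","H3"]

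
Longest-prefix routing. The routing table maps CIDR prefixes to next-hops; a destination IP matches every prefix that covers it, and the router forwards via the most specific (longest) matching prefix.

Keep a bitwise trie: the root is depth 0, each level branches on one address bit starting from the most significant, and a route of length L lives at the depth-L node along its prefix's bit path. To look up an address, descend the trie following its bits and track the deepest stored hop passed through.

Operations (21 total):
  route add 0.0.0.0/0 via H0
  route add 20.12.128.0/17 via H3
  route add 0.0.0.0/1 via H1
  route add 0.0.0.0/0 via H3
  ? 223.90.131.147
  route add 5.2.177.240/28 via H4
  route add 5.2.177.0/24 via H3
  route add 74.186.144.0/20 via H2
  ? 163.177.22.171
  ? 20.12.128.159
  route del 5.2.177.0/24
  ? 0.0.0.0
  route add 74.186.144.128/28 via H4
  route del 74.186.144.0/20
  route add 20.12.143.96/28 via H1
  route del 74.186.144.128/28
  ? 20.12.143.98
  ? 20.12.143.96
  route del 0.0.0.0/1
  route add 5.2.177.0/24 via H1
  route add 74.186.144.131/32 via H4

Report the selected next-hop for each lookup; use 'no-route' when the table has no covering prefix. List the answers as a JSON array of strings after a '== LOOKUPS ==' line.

Apply in order:
  add 0.0.0.0/0 -> H0 at depth 0
  add 20.12.128.0/17 -> H3 at depth 17
  add 0.0.0.0/1 -> H1 at depth 1
  add 0.0.0.0/0 -> H3 at depth 0
  Q 223.90.131.147: descend ε ; hops seen [H3] ; pick H3
  add 5.2.177.240/28 -> H4 at depth 28
  add 5.2.177.0/24 -> H3 at depth 24
  add 74.186.144.0/20 -> H2 at depth 20
  Q 163.177.22.171: descend ε ; hops seen [H3] ; pick H3
  Q 20.12.128.159: descend 00010100000011001 ; hops seen [H3,H1,H3] ; pick H3
  del 5.2.177.0/24 (clear depth 24)
  Q 0.0.0.0: descend 00000 ; hops seen [H3,H1] ; pick H1
  add 74.186.144.128/28 -> H4 at depth 28
  del 74.186.144.0/20 (clear depth 20)
  add 20.12.143.96/28 -> H1 at depth 28
  del 74.186.144.128/28 (clear depth 28)
  Q 20.12.143.98: descend 0001010000001100100011110110 ; hops seen [H3,H1,H3,H1] ; pick H1
  Q 20.12.143.96: descend 0001010000001100100011110110 ; hops seen [H3,H1,H3,H1] ; pick H1
  del 0.0.0.0/1 (clear depth 1)
  add 5.2.177.0/24 -> H1 at depth 24
  add 74.186.144.131/32 -> H4 at depth 32

== LOOKUPS ==
["H3","H3","H3","H1","H1","H1"]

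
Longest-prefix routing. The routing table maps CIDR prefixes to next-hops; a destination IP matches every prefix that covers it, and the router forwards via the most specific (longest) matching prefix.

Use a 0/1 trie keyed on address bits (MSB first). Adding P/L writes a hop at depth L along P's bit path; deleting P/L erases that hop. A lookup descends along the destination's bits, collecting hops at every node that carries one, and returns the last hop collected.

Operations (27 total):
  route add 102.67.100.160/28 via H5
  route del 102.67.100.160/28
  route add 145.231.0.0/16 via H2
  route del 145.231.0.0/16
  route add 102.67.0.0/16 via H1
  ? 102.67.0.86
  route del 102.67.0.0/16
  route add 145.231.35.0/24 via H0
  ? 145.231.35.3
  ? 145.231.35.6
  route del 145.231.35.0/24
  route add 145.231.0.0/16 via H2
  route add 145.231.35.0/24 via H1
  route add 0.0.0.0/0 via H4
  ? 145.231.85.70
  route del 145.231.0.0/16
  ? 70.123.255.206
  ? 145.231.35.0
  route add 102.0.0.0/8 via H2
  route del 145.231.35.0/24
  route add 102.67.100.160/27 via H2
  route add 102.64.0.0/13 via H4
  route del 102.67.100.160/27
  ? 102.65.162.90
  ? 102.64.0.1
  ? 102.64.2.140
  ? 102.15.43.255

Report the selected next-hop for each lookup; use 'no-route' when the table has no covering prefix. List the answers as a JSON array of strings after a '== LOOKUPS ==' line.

Apply in order:
  add 102.67.100.160/28 -> H5 at depth 28
  - 102.67.100.160/28 clear@28
  add 145.231.0.0/16 -> H2 at depth 16
  - 145.231.0.0/16 clear@16
  add 102.67.0.0/16 -> H1 at depth 16
  Q 102.67.0.86: descend 01100110010000110 ; hops seen [H1] ; pick H1
  - 102.67.0.0/16 clear@16
  add 145.231.35.0/24 -> H0 at depth 24
  Q 145.231.35.3: descend 100100011110011100100011 ; hops seen [H0] ; pick H0
  Q 145.231.35.6: descend 100100011110011100100011 ; hops seen [H0] ; pick H0
  - 145.231.35.0/24 clear@24
  add 145.231.0.0/16 -> H2 at depth 16
  add 145.231.35.0/24 -> H1 at depth 24
  add 0.0.0.0/0 -> H4 at depth 0
  Q 145.231.85.70: descend 10010001111001110 ; hops seen [H4,H2] ; pick H2
  - 145.231.0.0/16 clear@16
  Q 70.123.255.206: descend 01 ; hops seen [H4] ; pick H4
  Q 145.231.35.0: descend 100100011110011100100011 ; hops seen [H4,H1] ; pick H1
  add 102.0.0.0/8 -> H2 at depth 8
  - 145.231.35.0/24 clear@24
  add 102.67.100.160/27 -> H2 at depth 27
  add 102.64.0.0/13 -> H4 at depth 13
  - 102.67.100.160/27 clear@27
  Q 102.65.162.90: descend 01100110010000 ; hops seen [H4,H2,H4] ; pick H4
  Q 102.64.0.1: descend 01100110010000 ; hops seen [H4,H2,H4] ; pick H4
  Q 102.64.2.140: descend 01100110010000 ; hops seen [H4,H2,H4] ; pick H4
  Q 102.15.43.255: descend 011001100 ; hops seen [H4,H2] ; pick H2

== LOOKUPS ==
["H1","H0","H0","H2","H4","H1","H4","H4","H4","H2"]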